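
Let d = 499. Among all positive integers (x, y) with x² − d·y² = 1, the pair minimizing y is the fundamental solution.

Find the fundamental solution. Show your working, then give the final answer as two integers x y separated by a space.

4490 201

d=499: √d = [22; 2,1,21,1,2,44] (ℓ=6, even), read p_5/q_5
step 0: (22, 1)  from 22·(1,0) + (0,1)
…
step 4: (1519, 68)  from 1·(1452,65) + (67,3)
step 5: (4490, 201)  from 2·(1519,68) + (1452,65)
fundamental: x₁=4490, y₁=201  (since 20160100 − 499·40401 = 1)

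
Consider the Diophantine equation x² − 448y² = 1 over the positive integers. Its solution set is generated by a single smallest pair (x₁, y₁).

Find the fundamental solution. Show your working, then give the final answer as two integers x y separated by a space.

√448 → a₀=21, period (6,42); ℓ=2 even so k=1
i=0: a=21 ⇒ p=21, q=1
i=1: a=6 ⇒ p=127, q=6
(x₁, y₁) = (127, 6);  127² − 448·6² = 1 ✓

127 6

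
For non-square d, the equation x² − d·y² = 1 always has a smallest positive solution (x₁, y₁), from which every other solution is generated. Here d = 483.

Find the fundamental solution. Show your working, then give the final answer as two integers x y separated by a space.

22 1

[21; 1,42] for √483; ℓ=2 ⇒ convergent index 1
a_0=21:  p_0=21·1+0=21,  q_0=21·0+1=1
a_1=1:  p_1=1·21+1=22,  q_1=1·1+0=1
(x₁, y₁) = (22, 1);  22² − 483·1² = 1 ✓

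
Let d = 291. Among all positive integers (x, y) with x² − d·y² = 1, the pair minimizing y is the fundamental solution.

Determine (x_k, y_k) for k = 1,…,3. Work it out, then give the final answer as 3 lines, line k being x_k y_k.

290 17
168199 9860
97555130 5718783

d=291: √d = [17; 17,34] (ℓ=2, even), read p_1/q_1
i=0: a=17 ⇒ p=17, q=1
i=1: a=17 ⇒ p=290, q=17
(x₁, y₁) = (290, 17);  290² − 291·17² = 1 ✓
(290+17√291)^2 = 168199 + 9860√291
(290+17√291)^3 = 97555130 + 5718783√291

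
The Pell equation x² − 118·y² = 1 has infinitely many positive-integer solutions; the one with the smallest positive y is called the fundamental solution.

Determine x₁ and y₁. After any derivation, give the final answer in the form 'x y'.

[10; 1,6,3,2,10,2,3,6,1,20] for √118; ℓ=10 ⇒ convergent index 9
step 0: (10, 1)  from 10·(1,0) + (0,1)
step 1: (11, 1)  from 1·(10,1) + (1,0)
step 2: (76, 7)  from 6·(11,1) + (10,1)
…
step 4: (554, 51)  from 2·(239,22) + (76,7)
step 5: (5779, 532)  from 10·(554,51) + (239,22)
…
step 7: (42115, 3877)  from 3·(12112,1115) + (5779,532)
step 8: (264802, 24377)  from 6·(42115,3877) + (12112,1115)
step 9: (306917, 28254)  from 1·(264802,24377) + (42115,3877)
fundamental: x₁=306917, y₁=28254  (since 94198044889 − 118·798288516 = 1)

306917 28254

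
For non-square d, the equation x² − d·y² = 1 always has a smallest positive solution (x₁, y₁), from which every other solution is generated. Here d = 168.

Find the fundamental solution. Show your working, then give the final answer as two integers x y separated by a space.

13 1

d=168: √d = [12; 1,24] (ℓ=2, even), read p_1/q_1
a_0=12:  p_0=12·1+0=12,  q_0=12·0+1=1
a_1=1:  p_1=1·12+1=13,  q_1=1·1+0=1
fundamental: x₁=13, y₁=1  (since 169 − 168·1 = 1)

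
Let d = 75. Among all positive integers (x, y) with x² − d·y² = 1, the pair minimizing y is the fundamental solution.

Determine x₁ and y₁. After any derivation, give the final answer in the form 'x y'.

26 3

√75 → a₀=8, period (1,1,1,16); ℓ=4 even so k=3
k=0  a_k=8  p_k/q_k = 8/1
k=1  a_k=1  p_k/q_k = 9/1
k=2  a_k=1  p_k/q_k = 17/2
k=3  a_k=1  p_k/q_k = 26/3
fundamental: x₁=26, y₁=3  (since 676 − 75·9 = 1)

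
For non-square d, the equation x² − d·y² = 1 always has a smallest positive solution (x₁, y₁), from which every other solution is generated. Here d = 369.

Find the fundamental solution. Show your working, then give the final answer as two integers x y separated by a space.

8396801 437120

d=369: √d = [19; 4,1,3,2,7,4,7,2,3,1,4,38] (ℓ=12, even), read p_11/q_11
k=0  a_k=19  p_k/q_k = 19/1
…
k=3  a_k=3  p_k/q_k = 365/19
…
k=8  a_k=2  p_k/q_k = 393504/20485
…
k=10  a_k=1  p_k/q_k = 1758061/91521
k=11  a_k=4  p_k/q_k = 8396801/437120
fundamental: x₁=8396801, y₁=437120  (since 70506267033601 − 369·191073894400 = 1)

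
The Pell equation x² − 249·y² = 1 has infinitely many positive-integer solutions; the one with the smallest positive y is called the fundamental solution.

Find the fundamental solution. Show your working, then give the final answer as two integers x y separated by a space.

√249 → a₀=15, period (1,3,1,1,5,…,3,1,30); ℓ=16 even so k=15
k=0  a_k=15  p_k/q_k = 15/1
k=1  a_k=1  p_k/q_k = 16/1
k=2  a_k=3  p_k/q_k = 63/4
k=3  a_k=1  p_k/q_k = 79/5
…
k=5  a_k=5  p_k/q_k = 789/50
…
k=9  a_k=3  p_k/q_k = 113835/7214
k=10  a_k=1  p_k/q_k = 150586/9543
k=11  a_k=5  p_k/q_k = 866765/54929
…
k=14  a_k=3  p_k/q_k = 6669699/422675
k=15  a_k=1  p_k/q_k = 8553815/542076
(x₁, y₁) = (8553815, 542076);  8553815² − 249·542076² = 1 ✓

8553815 542076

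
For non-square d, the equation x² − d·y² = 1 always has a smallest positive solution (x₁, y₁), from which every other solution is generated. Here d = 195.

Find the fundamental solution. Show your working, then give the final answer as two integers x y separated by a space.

14 1

d=195: √d = [13; 1,26] (ℓ=2, even), read p_1/q_1
a_0=13:  p_0=13·1+0=13,  q_0=13·0+1=1
a_1=1:  p_1=1·13+1=14,  q_1=1·1+0=1
fundamental: x₁=14, y₁=1  (since 196 − 195·1 = 1)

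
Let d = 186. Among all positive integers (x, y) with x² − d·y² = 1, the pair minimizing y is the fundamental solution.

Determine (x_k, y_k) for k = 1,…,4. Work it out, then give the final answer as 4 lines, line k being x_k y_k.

7501 550
112530001 8251100
1688175067501 123783001650
25326002250120001 1856992582502200

[13; 1,1,1,3,4,3,1,1,1,26] for √186; ℓ=10 ⇒ convergent index 9
i=0: a=13 ⇒ p=13, q=1
…
i=2: a=1 ⇒ p=27, q=2
i=3: a=1 ⇒ p=41, q=3
…
i=5: a=4 ⇒ p=641, q=47
i=6: a=3 ⇒ p=2073, q=152
i=7: a=1 ⇒ p=2714, q=199
i=8: a=1 ⇒ p=4787, q=351
i=9: a=1 ⇒ p=7501, q=550
(x₁, y₁) = (7501, 550);  7501² − 186·550² = 1 ✓
n=2: (7501,550)∘(7501,550) = (7501·7501+186·550·550, 7501·550+550·7501) = (112530001,8251100)
n=3: (112530001,8251100)∘(7501,550) = (7501·112530001+186·550·8251100, 7501·8251100+550·112530001) = (1688175067501,123783001650)
n=4: (1688175067501,123783001650)∘(7501,550) = (7501·1688175067501+186·550·123783001650, 7501·123783001650+550·1688175067501) = (25326002250120001,1856992582502200)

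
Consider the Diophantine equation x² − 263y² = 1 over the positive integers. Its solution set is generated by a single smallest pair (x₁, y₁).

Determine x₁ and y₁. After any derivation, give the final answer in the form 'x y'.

d=263: √d = [16; 4,1,1,1,1,15,1,1,1,1,4,32] (ℓ=12, even), read p_11/q_11
a_0=16:  p_0=16·1+0=16,  q_0=16·0+1=1
a_1=4:  p_1=4·16+1=65,  q_1=4·1+0=4
…
a_3=1:  p_3=1·81+65=146,  q_3=1·5+4=9
a_4=1:  p_4=1·146+81=227,  q_4=1·9+5=14
…
a_7=1:  p_7=1·5822+373=6195,  q_7=1·359+23=382
…
a_9=1:  p_9=1·12017+6195=18212,  q_9=1·741+382=1123
a_10=1:  p_10=1·18212+12017=30229,  q_10=1·1123+741=1864
a_11=4:  p_11=4·30229+18212=139128,  q_11=4·1864+1123=8579
fundamental: x₁=139128, y₁=8579  (since 19356600384 − 263·73599241 = 1)

139128 8579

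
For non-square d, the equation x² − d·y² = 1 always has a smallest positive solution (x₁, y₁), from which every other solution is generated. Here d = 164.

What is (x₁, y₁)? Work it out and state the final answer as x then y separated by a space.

2049 160

d=164: √d = [12; 1,4,6,4,1,24] (ℓ=6, even), read p_5/q_5
k=0  a_k=12  p_k/q_k = 12/1
…
k=3  a_k=6  p_k/q_k = 397/31
k=4  a_k=4  p_k/q_k = 1652/129
k=5  a_k=1  p_k/q_k = 2049/160
(x₁, y₁) = (2049, 160);  2049² − 164·160² = 1 ✓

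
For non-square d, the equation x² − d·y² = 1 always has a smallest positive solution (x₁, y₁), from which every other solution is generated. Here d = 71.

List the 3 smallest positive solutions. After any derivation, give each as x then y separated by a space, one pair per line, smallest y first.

d=71: √d = [8; 2,2,1,7,1,2,2,16] (ℓ=8, even), read p_7/q_7
step 0: (8, 1)  from 8·(1,0) + (0,1)
…
step 2: (42, 5)  from 2·(17,2) + (8,1)
…
step 4: (455, 54)  from 7·(59,7) + (42,5)
step 5: (514, 61)  from 1·(455,54) + (59,7)
step 6: (1483, 176)  from 2·(514,61) + (455,54)
step 7: (3480, 413)  from 2·(1483,176) + (514,61)
(x₁, y₁) = (3480, 413);  3480² − 71·413² = 1 ✓
(3480+413√71)^2 = 24220799 + 2874480√71
(3480+413√71)^3 = 168576757560 + 20006380387√71

3480 413
24220799 2874480
168576757560 20006380387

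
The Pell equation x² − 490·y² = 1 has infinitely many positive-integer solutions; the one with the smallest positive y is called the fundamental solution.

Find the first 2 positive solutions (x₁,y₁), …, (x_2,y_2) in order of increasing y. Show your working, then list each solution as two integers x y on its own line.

√490 → a₀=22, period (7,2,1,4,4,4,1,2,7,44); ℓ=10 even so k=9
i=0: a=22 ⇒ p=22, q=1
i=1: a=7 ⇒ p=155, q=7
…
i=3: a=1 ⇒ p=487, q=22
i=4: a=4 ⇒ p=2280, q=103
i=5: a=4 ⇒ p=9607, q=434
i=6: a=4 ⇒ p=40708, q=1839
i=7: a=1 ⇒ p=50315, q=2273
i=8: a=2 ⇒ p=141338, q=6385
i=9: a=7 ⇒ p=1039681, q=46968
fundamental: x₁=1039681, y₁=46968  (since 1080936581761 − 490·2205993024 = 1)
(x_2, y_2) = (1039681·1039681 + 490·46968·46968, 1039681·46968 + 46968·1039681) = (2161873163521, 97663474416)

1039681 46968
2161873163521 97663474416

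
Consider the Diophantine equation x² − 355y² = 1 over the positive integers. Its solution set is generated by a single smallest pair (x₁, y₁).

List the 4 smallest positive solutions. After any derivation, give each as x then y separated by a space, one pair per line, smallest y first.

d=355: √d = [18; 1,5,3,3,1,6,1,3,3,5,1,36] (ℓ=12, even), read p_11/q_11
i=0: a=18 ⇒ p=18, q=1
i=1: a=1 ⇒ p=19, q=1
i=2: a=5 ⇒ p=113, q=6
i=3: a=3 ⇒ p=358, q=19
…
i=5: a=1 ⇒ p=1545, q=82
…
i=8: a=3 ⇒ p=46463, q=2466
i=9: a=3 ⇒ p=151391, q=8035
i=10: a=5 ⇒ p=803418, q=42641
i=11: a=1 ⇒ p=954809, q=50676
(x₁, y₁) = (954809, 50676);  954809² − 355·50676² = 1 ✓
k=2:  x_2 = 954809·954809+355·50676·50676 = 1823320452961,  y_2 = 954809·50676+50676·954809 = 96771801768
k=3:  x_3 = 954809·1823320452961+355·50676·96771801768 = 3481845556741524089,  y_3 = 954809·96771801768+50676·1823320452961 = 184797174548553948
k=4:  x_4 = 954809·3481845556741524089+355·50676·184797174548553948 = 6648994948371812427335041,  y_4 = 954809·184797174548553948+50676·3481845556741524089 = 352892010866963721270096

954809 50676
1823320452961 96771801768
3481845556741524089 184797174548553948
6648994948371812427335041 352892010866963721270096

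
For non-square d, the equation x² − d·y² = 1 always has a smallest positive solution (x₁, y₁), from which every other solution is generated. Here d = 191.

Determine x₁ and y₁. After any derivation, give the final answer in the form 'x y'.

8994000 650783

√191 → a₀=13, period (1,4,1,1,3,…,4,1,26); ℓ=16 even so k=15
i=0: a=13 ⇒ p=13, q=1
i=1: a=1 ⇒ p=14, q=1
i=2: a=4 ⇒ p=69, q=5
i=3: a=1 ⇒ p=83, q=6
i=4: a=1 ⇒ p=152, q=11
i=5: a=3 ⇒ p=539, q=39
…
i=7: a=2 ⇒ p=2999, q=217
…
i=9: a=2 ⇒ p=83433, q=6037
i=10: a=2 ⇒ p=207083, q=14984
i=11: a=3 ⇒ p=704682, q=50989
i=12: a=1 ⇒ p=911765, q=65973
i=13: a=1 ⇒ p=1616447, q=116962
i=14: a=4 ⇒ p=7377553, q=533821
i=15: a=1 ⇒ p=8994000, q=650783
→ (8994000, 650783).  Check: 8994000²=80892036000000, 191·650783²=80892035999999, difference 1.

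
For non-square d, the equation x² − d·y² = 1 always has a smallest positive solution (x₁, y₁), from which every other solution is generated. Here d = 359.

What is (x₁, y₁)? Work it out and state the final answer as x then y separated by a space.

d=359: √d = [18; 1,17,1,36] (ℓ=4, even), read p_3/q_3
a_0=18:  p_0=18·1+0=18,  q_0=18·0+1=1
a_1=1:  p_1=1·18+1=19,  q_1=1·1+0=1
a_2=17:  p_2=17·19+18=341,  q_2=17·1+1=18
a_3=1:  p_3=1·341+19=360,  q_3=1·18+1=19
(x₁, y₁) = (360, 19);  360² − 359·19² = 1 ✓

360 19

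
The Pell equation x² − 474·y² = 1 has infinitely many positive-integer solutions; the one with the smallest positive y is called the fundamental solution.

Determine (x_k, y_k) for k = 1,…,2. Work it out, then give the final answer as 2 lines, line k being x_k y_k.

√474 = [21; 1,3,2,1,1,…,3,1,42, …], period ℓ=14 (even) → k=13
step 0: (21, 1)  from 21·(1,0) + (0,1)
…
step 2: (87, 4)  from 3·(22,1) + (21,1)
…
step 9: (10864, 499)  from 1·(5813,267) + (5051,232)
…
step 12: (149331, 6859)  from 3·(44218,2031) + (16677,766)
step 13: (193549, 8890)  from 1·(149331,6859) + (44218,2031)
(x₁, y₁) = (193549, 8890);  193549² − 474·8890² = 1 ✓
(x_2, y_2) = (193549·193549 + 474·8890·8890, 193549·8890 + 8890·193549) = (74922430801, 3441301220)

193549 8890
74922430801 3441301220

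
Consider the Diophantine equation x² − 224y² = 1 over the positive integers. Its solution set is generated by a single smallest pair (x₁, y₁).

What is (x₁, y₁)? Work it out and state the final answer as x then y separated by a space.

15 1

d=224: √d = [14; 1,28] (ℓ=2, even), read p_1/q_1
k=0  a_k=14  p_k/q_k = 14/1
k=1  a_k=1  p_k/q_k = 15/1
fundamental: x₁=15, y₁=1  (since 225 − 224·1 = 1)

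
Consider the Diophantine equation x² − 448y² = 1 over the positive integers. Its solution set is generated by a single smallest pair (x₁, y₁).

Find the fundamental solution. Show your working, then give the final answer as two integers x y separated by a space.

127 6

√448 = [21; 6,42, …], period ℓ=2 (even) → k=1
i=0: a=21 ⇒ p=21, q=1
i=1: a=6 ⇒ p=127, q=6
→ (127, 6).  Check: 127²=16129, 448·6²=16128, difference 1.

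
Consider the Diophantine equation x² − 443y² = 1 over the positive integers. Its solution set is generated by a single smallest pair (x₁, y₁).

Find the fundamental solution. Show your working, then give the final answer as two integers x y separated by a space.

d=443: √d = [21; 21,42] (ℓ=2, even), read p_1/q_1
step 0: (21, 1)  from 21·(1,0) + (0,1)
step 1: (442, 21)  from 21·(21,1) + (1,0)
(x₁, y₁) = (442, 21);  442² − 443·21² = 1 ✓

442 21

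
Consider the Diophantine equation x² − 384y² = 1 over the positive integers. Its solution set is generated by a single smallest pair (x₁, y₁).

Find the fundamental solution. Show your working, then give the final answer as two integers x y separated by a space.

4801 245

√384 = [19; 1,1,2,9,2,1,1,38, …], period ℓ=8 (even) → k=7
i=0: a=19 ⇒ p=19, q=1
i=1: a=1 ⇒ p=20, q=1
i=2: a=1 ⇒ p=39, q=2
…
i=6: a=1 ⇒ p=2861, q=146
i=7: a=1 ⇒ p=4801, q=245
fundamental: x₁=4801, y₁=245  (since 23049601 − 384·60025 = 1)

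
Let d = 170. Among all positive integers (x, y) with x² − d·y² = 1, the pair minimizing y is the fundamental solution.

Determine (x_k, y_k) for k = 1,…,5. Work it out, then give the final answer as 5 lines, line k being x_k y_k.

339 26
229841 17628
155831859 11951758
105653770561 8103274296
71633100608499 5494008020930

√170 = [13; 26, …], period ℓ=1 (odd) → k=1
i=0: a=13 ⇒ p=13, q=1
i=1: a=26 ⇒ p=339, q=26
(x₁, y₁) = (339, 26);  339² − 170·26² = 1 ✓
k=2:  x_2 = 339·339+170·26·26 = 229841,  y_2 = 339·26+26·339 = 17628
k=3:  x_3 = 339·229841+170·26·17628 = 155831859,  y_3 = 339·17628+26·229841 = 11951758
k=4:  x_4 = 339·155831859+170·26·11951758 = 105653770561,  y_4 = 339·11951758+26·155831859 = 8103274296
k=5:  x_5 = 339·105653770561+170·26·8103274296 = 71633100608499,  y_5 = 339·8103274296+26·105653770561 = 5494008020930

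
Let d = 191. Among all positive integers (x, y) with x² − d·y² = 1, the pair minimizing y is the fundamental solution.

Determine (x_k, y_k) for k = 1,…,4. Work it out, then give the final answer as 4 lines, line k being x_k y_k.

d=191: √d = [13; 1,4,1,1,3,…,4,1,26] (ℓ=16, even), read p_15/q_15
i=0: a=13 ⇒ p=13, q=1
…
i=5: a=3 ⇒ p=539, q=39
…
i=9: a=2 ⇒ p=83433, q=6037
…
i=12: a=1 ⇒ p=911765, q=65973
i=13: a=1 ⇒ p=1616447, q=116962
i=14: a=4 ⇒ p=7377553, q=533821
i=15: a=1 ⇒ p=8994000, q=650783
fundamental: x₁=8994000, y₁=650783  (since 80892036000000 − 191·423518513089 = 1)
(x_2, y_2) = (8994000·8994000 + 191·650783·650783, 8994000·650783 + 650783·8994000) = (161784071999999, 11706284604000)
(x_3, y_3) = (8994000·161784071999999 + 191·650783·11706284604000, 8994000·11706284604000 + 650783·161784071999999) = (2910171887135973018000, 210572647456751349217)
(x_4, y_4) = (8994000·2910171887135973018000 + 191·650783·210572647456751349217, 8994000·210572647456751349217 + 650783·2910171887135973018000) = (52348171905801720863712000001, 3787780782452031563430792000)

8994000 650783
161784071999999 11706284604000
2910171887135973018000 210572647456751349217
52348171905801720863712000001 3787780782452031563430792000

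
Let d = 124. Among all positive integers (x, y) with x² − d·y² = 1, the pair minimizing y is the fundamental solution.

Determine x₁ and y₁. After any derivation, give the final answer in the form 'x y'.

4620799 414960

[11; 7,2,1,1,1,…,2,7,22] for √124; ℓ=16 ⇒ convergent index 15
step 0: (11, 1)  from 11·(1,0) + (0,1)
step 1: (78, 7)  from 7·(11,1) + (1,0)
step 2: (167, 15)  from 2·(78,7) + (11,1)
…
step 5: (657, 59)  from 1·(412,37) + (245,22)
step 6: (2383, 214)  from 3·(657,59) + (412,37)
step 7: (3040, 273)  from 1·(2383,214) + (657,59)
step 8: (14543, 1306)  from 4·(3040,273) + (2383,214)
step 9: (17583, 1579)  from 1·(14543,1306) + (3040,273)
step 10: (67292, 6043)  from 3·(17583,1579) + (14543,1306)
step 11: (84875, 7622)  from 1·(67292,6043) + (17583,1579)
…
step 13: (237042, 21287)  from 1·(152167,13665) + (84875,7622)
step 14: (626251, 56239)  from 2·(237042,21287) + (152167,13665)
step 15: (4620799, 414960)  from 7·(626251,56239) + (237042,21287)
(x₁, y₁) = (4620799, 414960);  4620799² − 124·414960² = 1 ✓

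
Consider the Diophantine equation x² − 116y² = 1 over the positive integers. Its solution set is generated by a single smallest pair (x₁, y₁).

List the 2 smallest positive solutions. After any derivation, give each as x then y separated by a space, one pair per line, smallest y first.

9801 910
192119201 17837820

√116 → a₀=10, period (1,3,2,1,4,1,2,3,1,20); ℓ=10 even so k=9
k=0  a_k=10  p_k/q_k = 10/1
k=1  a_k=1  p_k/q_k = 11/1
…
k=3  a_k=2  p_k/q_k = 97/9
k=4  a_k=1  p_k/q_k = 140/13
k=5  a_k=4  p_k/q_k = 657/61
k=6  a_k=1  p_k/q_k = 797/74
…
k=8  a_k=3  p_k/q_k = 7550/701
k=9  a_k=1  p_k/q_k = 9801/910
(x₁, y₁) = (9801, 910);  9801² − 116·910² = 1 ✓
(x_2, y_2) = (9801·9801 + 116·910·910, 9801·910 + 910·9801) = (192119201, 17837820)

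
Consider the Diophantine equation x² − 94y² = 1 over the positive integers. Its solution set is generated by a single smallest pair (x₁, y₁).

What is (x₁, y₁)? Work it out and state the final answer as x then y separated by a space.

√94 = [9; 1,2,3,1,1,…,2,1,18, …], period ℓ=16 (even) → k=15
i=0: a=9 ⇒ p=9, q=1
i=1: a=1 ⇒ p=10, q=1
…
i=6: a=5 ⇒ p=1241, q=128
i=7: a=1 ⇒ p=1464, q=151
…
i=10: a=5 ⇒ p=85038, q=8771
i=11: a=1 ⇒ p=99455, q=10258
…
i=13: a=3 ⇒ p=652934, q=67345
i=14: a=2 ⇒ p=1490361, q=153719
i=15: a=1 ⇒ p=2143295, q=221064
→ (2143295, 221064).  Check: 2143295²=4593713457025, 94·221064²=4593713457024, difference 1.

2143295 221064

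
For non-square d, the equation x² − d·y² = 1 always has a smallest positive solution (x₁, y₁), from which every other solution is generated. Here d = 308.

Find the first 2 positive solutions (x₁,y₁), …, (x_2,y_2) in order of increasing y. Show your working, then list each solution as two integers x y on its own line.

351 20
246401 14040

[17; 1,1,4,1,1,34] for √308; ℓ=6 ⇒ convergent index 5
k=0  a_k=17  p_k/q_k = 17/1
…
k=2  a_k=1  p_k/q_k = 35/2
k=3  a_k=4  p_k/q_k = 158/9
k=4  a_k=1  p_k/q_k = 193/11
k=5  a_k=1  p_k/q_k = 351/20
→ (351, 20).  Check: 351²=123201, 308·20²=123200, difference 1.
(x_2, y_2) = (351·351 + 308·20·20, 351·20 + 20·351) = (246401, 14040)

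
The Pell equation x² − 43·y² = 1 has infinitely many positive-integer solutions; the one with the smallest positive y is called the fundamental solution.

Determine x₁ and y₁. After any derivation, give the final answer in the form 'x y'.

d=43: √d = [6; 1,1,3,1,5,1,3,1,1,12] (ℓ=10, even), read p_9/q_9
a_0=6:  p_0=6·1+0=6,  q_0=6·0+1=1
…
a_4=1:  p_4=1·46+13=59,  q_4=1·7+2=9
…
a_7=3:  p_7=3·400+341=1541,  q_7=3·61+52=235
a_8=1:  p_8=1·1541+400=1941,  q_8=1·235+61=296
a_9=1:  p_9=1·1941+1541=3482,  q_9=1·296+235=531
(x₁, y₁) = (3482, 531);  3482² − 43·531² = 1 ✓

3482 531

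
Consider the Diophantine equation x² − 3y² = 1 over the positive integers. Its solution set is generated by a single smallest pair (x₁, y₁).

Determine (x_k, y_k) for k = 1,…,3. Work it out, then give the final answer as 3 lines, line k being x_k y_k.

2 1
7 4
26 15

√3 → a₀=1, period (1,2); ℓ=2 even so k=1
k=0  a_k=1  p_k/q_k = 1/1
k=1  a_k=1  p_k/q_k = 2/1
(x₁, y₁) = (2, 1);  2² − 3·1² = 1 ✓
(x_2, y_2) = (2·2 + 3·1·1, 2·1 + 1·2) = (7, 4)
(x_3, y_3) = (2·7 + 3·1·4, 2·4 + 1·7) = (26, 15)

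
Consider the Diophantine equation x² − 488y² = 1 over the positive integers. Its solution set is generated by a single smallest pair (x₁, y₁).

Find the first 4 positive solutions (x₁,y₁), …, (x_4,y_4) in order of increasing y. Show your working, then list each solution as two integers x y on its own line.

d=488: √d = [22; 11,44] (ℓ=2, even), read p_1/q_1
step 0: (22, 1)  from 22·(1,0) + (0,1)
step 1: (243, 11)  from 11·(22,1) + (1,0)
fundamental: x₁=243, y₁=11  (since 59049 − 488·121 = 1)
(x_2, y_2) = (243·243 + 488·11·11, 243·11 + 11·243) = (118097, 5346)
(x_3, y_3) = (243·118097 + 488·11·5346, 243·5346 + 11·118097) = (57394899, 2598145)
(x_4, y_4) = (243·57394899 + 488·11·2598145, 243·2598145 + 11·57394899) = (27893802817, 1262693124)

243 11
118097 5346
57394899 2598145
27893802817 1262693124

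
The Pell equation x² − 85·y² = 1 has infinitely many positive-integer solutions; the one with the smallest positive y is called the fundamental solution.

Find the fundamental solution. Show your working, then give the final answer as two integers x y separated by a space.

285769 30996

√85 → a₀=9, period (4,1,1,4,18); ℓ=5 odd so k=9
step 0: (9, 1)  from 9·(1,0) + (0,1)
…
step 2: (46, 5)  from 1·(37,4) + (9,1)
…
step 7: (34813, 3776)  from 1·(27926,3029) + (6887,747)
step 8: (62739, 6805)  from 1·(34813,3776) + (27926,3029)
step 9: (285769, 30996)  from 4·(62739,6805) + (34813,3776)
fundamental: x₁=285769, y₁=30996  (since 81663921361 − 85·960752016 = 1)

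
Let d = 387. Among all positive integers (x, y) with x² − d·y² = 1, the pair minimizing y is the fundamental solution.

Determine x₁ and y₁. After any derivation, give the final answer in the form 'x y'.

3482 177

√387 → a₀=19, period (1,2,19,2,1,38); ℓ=6 even so k=5
step 0: (19, 1)  from 19·(1,0) + (0,1)
step 1: (20, 1)  from 1·(19,1) + (1,0)
…
step 3: (1141, 58)  from 19·(59,3) + (20,1)
step 4: (2341, 119)  from 2·(1141,58) + (59,3)
step 5: (3482, 177)  from 1·(2341,119) + (1141,58)
→ (3482, 177).  Check: 3482²=12124324, 387·177²=12124323, difference 1.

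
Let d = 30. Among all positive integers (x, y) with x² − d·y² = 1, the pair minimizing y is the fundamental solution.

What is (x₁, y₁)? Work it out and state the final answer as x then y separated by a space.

11 2

[5; 2,10] for √30; ℓ=2 ⇒ convergent index 1
k=0  a_k=5  p_k/q_k = 5/1
k=1  a_k=2  p_k/q_k = 11/2
fundamental: x₁=11, y₁=2  (since 121 − 30·4 = 1)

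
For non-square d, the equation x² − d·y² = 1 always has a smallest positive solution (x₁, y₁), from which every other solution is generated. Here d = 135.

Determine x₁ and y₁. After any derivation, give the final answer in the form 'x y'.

√135 → a₀=11, period (1,1,1,1,1,1,1,22); ℓ=8 even so k=7
k=0  a_k=11  p_k/q_k = 11/1
…
k=6  a_k=1  p_k/q_k = 151/13
k=7  a_k=1  p_k/q_k = 244/21
→ (244, 21).  Check: 244²=59536, 135·21²=59535, difference 1.

244 21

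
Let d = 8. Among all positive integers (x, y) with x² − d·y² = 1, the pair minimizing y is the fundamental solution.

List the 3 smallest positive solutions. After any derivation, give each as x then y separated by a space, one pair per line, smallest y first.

√8 = [2; 1,4, …], period ℓ=2 (even) → k=1
step 0: (2, 1)  from 2·(1,0) + (0,1)
step 1: (3, 1)  from 1·(2,1) + (1,0)
(x₁, y₁) = (3, 1);  3² − 8·1² = 1 ✓
k=2:  x_2 = 3·3+8·1·1 = 17,  y_2 = 3·1+1·3 = 6
k=3:  x_3 = 3·17+8·1·6 = 99,  y_3 = 3·6+1·17 = 35

3 1
17 6
99 35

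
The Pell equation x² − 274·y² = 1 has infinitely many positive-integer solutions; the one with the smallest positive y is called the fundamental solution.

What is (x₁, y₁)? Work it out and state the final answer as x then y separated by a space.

3959299 239190

√274 → a₀=16, period (1,1,4,4,1,1,32); ℓ=7 odd so k=13
step 0: (16, 1)  from 16·(1,0) + (0,1)
…
step 2: (33, 2)  from 1·(17,1) + (16,1)
…
step 8: (47209, 2852)  from 1·(45802,2767) + (1407,85)
…
step 11: (1770023, 106931)  from 4·(419253,25328) + (93011,5619)
step 12: (2189276, 132259)  from 1·(1770023,106931) + (419253,25328)
step 13: (3959299, 239190)  from 1·(2189276,132259) + (1770023,106931)
→ (3959299, 239190).  Check: 3959299²=15676048571401, 274·239190²=15676048571400, difference 1.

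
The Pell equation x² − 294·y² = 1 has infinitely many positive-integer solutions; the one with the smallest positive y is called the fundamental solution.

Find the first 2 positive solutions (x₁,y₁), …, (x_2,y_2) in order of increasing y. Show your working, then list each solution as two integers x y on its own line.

4801 280
46099201 2688560

d=294: √d = [17; 6,1,4,1,6,34] (ℓ=6, even), read p_5/q_5
i=0: a=17 ⇒ p=17, q=1
…
i=4: a=1 ⇒ p=703, q=41
i=5: a=6 ⇒ p=4801, q=280
(x₁, y₁) = (4801, 280);  4801² − 294·280² = 1 ✓
(x_2, y_2) = (4801·4801 + 294·280·280, 4801·280 + 280·4801) = (46099201, 2688560)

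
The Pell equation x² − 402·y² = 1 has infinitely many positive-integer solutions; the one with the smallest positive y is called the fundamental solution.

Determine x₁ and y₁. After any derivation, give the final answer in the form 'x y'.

[20; 20,40] for √402; ℓ=2 ⇒ convergent index 1
k=0  a_k=20  p_k/q_k = 20/1
k=1  a_k=20  p_k/q_k = 401/20
→ (401, 20).  Check: 401²=160801, 402·20²=160800, difference 1.

401 20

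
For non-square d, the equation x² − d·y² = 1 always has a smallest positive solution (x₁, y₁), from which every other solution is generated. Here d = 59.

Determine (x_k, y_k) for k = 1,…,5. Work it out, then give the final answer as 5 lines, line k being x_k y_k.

530 69
561799 73140
595506410 77528331
631236232801 82179957720
669109811262650 87110677654869

√59 → a₀=7, period (1,2,7,2,1,14); ℓ=6 even so k=5
k=0  a_k=7  p_k/q_k = 7/1
…
k=4  a_k=2  p_k/q_k = 361/47
k=5  a_k=1  p_k/q_k = 530/69
→ (530, 69).  Check: 530²=280900, 59·69²=280899, difference 1.
n=2: (530,69)∘(530,69) = (530·530+59·69·69, 530·69+69·530) = (561799,73140)
n=3: (561799,73140)∘(530,69) = (530·561799+59·69·73140, 530·73140+69·561799) = (595506410,77528331)
n=4: (595506410,77528331)∘(530,69) = (530·595506410+59·69·77528331, 530·77528331+69·595506410) = (631236232801,82179957720)
n=5: (631236232801,82179957720)∘(530,69) = (530·631236232801+59·69·82179957720, 530·82179957720+69·631236232801) = (669109811262650,87110677654869)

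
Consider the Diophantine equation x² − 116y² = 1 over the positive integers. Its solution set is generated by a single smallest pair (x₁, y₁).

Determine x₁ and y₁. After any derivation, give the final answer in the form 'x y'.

9801 910

d=116: √d = [10; 1,3,2,1,4,1,2,3,1,20] (ℓ=10, even), read p_9/q_9
a_0=10:  p_0=10·1+0=10,  q_0=10·0+1=1
a_1=1:  p_1=1·10+1=11,  q_1=1·1+0=1
a_2=3:  p_2=3·11+10=43,  q_2=3·1+1=4
a_3=2:  p_3=2·43+11=97,  q_3=2·4+1=9
…
a_6=1:  p_6=1·657+140=797,  q_6=1·61+13=74
a_7=2:  p_7=2·797+657=2251,  q_7=2·74+61=209
a_8=3:  p_8=3·2251+797=7550,  q_8=3·209+74=701
a_9=1:  p_9=1·7550+2251=9801,  q_9=1·701+209=910
(x₁, y₁) = (9801, 910);  9801² − 116·910² = 1 ✓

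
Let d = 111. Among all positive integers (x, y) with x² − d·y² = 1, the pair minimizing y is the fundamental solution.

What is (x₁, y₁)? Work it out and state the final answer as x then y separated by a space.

[10; 1,1,6,1,1,20] for √111; ℓ=6 ⇒ convergent index 5
i=0: a=10 ⇒ p=10, q=1
i=1: a=1 ⇒ p=11, q=1
i=2: a=1 ⇒ p=21, q=2
i=3: a=6 ⇒ p=137, q=13
i=4: a=1 ⇒ p=158, q=15
i=5: a=1 ⇒ p=295, q=28
→ (295, 28).  Check: 295²=87025, 111·28²=87024, difference 1.

295 28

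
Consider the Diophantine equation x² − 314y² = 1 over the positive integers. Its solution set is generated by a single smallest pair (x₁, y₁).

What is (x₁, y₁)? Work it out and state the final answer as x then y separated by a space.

d=314: √d = [17; 1,2,1,1,2,1,34] (ℓ=7, odd), read p_13/q_13
a_0=17:  p_0=17·1+0=17,  q_0=17·0+1=1
…
a_2=2:  p_2=2·18+17=53,  q_2=2·1+1=3
a_3=1:  p_3=1·53+18=71,  q_3=1·3+1=4
a_4=1:  p_4=1·71+53=124,  q_4=1·4+3=7
a_5=2:  p_5=2·124+71=319,  q_5=2·7+4=18
a_6=1:  p_6=1·319+124=443,  q_6=1·18+7=25
…
a_8=1:  p_8=1·15381+443=15824,  q_8=1·868+25=893
…
a_10=1:  p_10=1·47029+15824=62853,  q_10=1·2654+893=3547
a_11=1:  p_11=1·62853+47029=109882,  q_11=1·3547+2654=6201
a_12=2:  p_12=2·109882+62853=282617,  q_12=2·6201+3547=15949
a_13=1:  p_13=1·282617+109882=392499,  q_13=1·15949+6201=22150
(x₁, y₁) = (392499, 22150);  392499² − 314·22150² = 1 ✓

392499 22150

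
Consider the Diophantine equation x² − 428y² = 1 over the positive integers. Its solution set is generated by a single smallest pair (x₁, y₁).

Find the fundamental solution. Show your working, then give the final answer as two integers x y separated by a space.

1850887 89466

√428 → a₀=20, period (1,2,4,1,5,10,5,1,4,2,1,40); ℓ=12 even so k=11
i=0: a=20 ⇒ p=20, q=1
i=1: a=1 ⇒ p=21, q=1
…
i=8: a=1 ⇒ p=119350, q=5769
…
i=10: a=2 ⇒ p=1273708, q=61567
i=11: a=1 ⇒ p=1850887, q=89466
fundamental: x₁=1850887, y₁=89466  (since 3425782686769 − 428·8004165156 = 1)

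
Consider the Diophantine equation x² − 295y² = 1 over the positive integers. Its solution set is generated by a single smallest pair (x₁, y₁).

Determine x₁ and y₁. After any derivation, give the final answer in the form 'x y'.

√295 → a₀=17, period (5,1,2,3,2,6,2,3,2,1,5,34); ℓ=12 even so k=11
k=0  a_k=17  p_k/q_k = 17/1
k=1  a_k=5  p_k/q_k = 86/5
k=2  a_k=1  p_k/q_k = 103/6
…
k=5  a_k=2  p_k/q_k = 2250/131
k=6  a_k=6  p_k/q_k = 14479/843
k=7  a_k=2  p_k/q_k = 31208/1817
k=8  a_k=3  p_k/q_k = 108103/6294
…
k=10  a_k=1  p_k/q_k = 355517/20699
k=11  a_k=5  p_k/q_k = 2024999/117900
fundamental: x₁=2024999, y₁=117900  (since 4100620950001 − 295·13900410000 = 1)

2024999 117900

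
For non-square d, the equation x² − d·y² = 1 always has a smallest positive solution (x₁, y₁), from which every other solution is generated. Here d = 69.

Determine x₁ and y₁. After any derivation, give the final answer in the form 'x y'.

[8; 3,3,1,4,1,3,3,16] for √69; ℓ=8 ⇒ convergent index 7
a_0=8:  p_0=8·1+0=8,  q_0=8·0+1=1
a_1=3:  p_1=3·8+1=25,  q_1=3·1+0=3
a_2=3:  p_2=3·25+8=83,  q_2=3·3+1=10
a_3=1:  p_3=1·83+25=108,  q_3=1·10+3=13
a_4=4:  p_4=4·108+83=515,  q_4=4·13+10=62
a_5=1:  p_5=1·515+108=623,  q_5=1·62+13=75
a_6=3:  p_6=3·623+515=2384,  q_6=3·75+62=287
a_7=3:  p_7=3·2384+623=7775,  q_7=3·287+75=936
→ (7775, 936).  Check: 7775²=60450625, 69·936²=60450624, difference 1.

7775 936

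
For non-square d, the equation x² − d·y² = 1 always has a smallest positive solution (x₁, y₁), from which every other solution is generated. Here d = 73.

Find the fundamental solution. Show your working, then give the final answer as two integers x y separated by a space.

2281249 267000

√73 → a₀=8, period (1,1,5,5,1,1,16); ℓ=7 odd so k=13
a_0=8:  p_0=8·1+0=8,  q_0=8·0+1=1
…
a_5=1:  p_5=1·487+94=581,  q_5=1·57+11=68
…
a_8=1:  p_8=1·17669+1068=18737,  q_8=1·2068+125=2193
…
a_12=1:  p_12=1·1040241+200767=1241008,  q_12=1·121751+23498=145249
a_13=1:  p_13=1·1241008+1040241=2281249,  q_13=1·145249+121751=267000
→ (2281249, 267000).  Check: 2281249²=5204097000001, 73·267000²=5204097000000, difference 1.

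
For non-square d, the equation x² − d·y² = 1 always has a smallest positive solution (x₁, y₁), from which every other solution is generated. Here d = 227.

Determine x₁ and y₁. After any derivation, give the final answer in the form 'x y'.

226 15

√227 → a₀=15, period (15,30); ℓ=2 even so k=1
step 0: (15, 1)  from 15·(1,0) + (0,1)
step 1: (226, 15)  from 15·(15,1) + (1,0)
(x₁, y₁) = (226, 15);  226² − 227·15² = 1 ✓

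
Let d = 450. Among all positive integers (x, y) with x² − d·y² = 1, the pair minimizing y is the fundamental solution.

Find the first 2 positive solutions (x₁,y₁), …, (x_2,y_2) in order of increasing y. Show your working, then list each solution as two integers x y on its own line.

19601 924
768398401 36222648

d=450: √d = [21; 4,1,2,4,2,1,4,42] (ℓ=8, even), read p_7/q_7
i=0: a=21 ⇒ p=21, q=1
i=1: a=4 ⇒ p=85, q=4
i=2: a=1 ⇒ p=106, q=5
…
i=6: a=1 ⇒ p=4179, q=197
i=7: a=4 ⇒ p=19601, q=924
fundamental: x₁=19601, y₁=924  (since 384199201 − 450·853776 = 1)
k=2:  x_2 = 19601·19601+450·924·924 = 768398401,  y_2 = 19601·924+924·19601 = 36222648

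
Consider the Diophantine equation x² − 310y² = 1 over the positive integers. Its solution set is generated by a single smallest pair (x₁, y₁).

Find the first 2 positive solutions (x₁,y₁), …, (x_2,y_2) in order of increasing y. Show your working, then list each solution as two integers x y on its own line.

848719 48204
1440647881921 81823301352

d=310: √d = [17; 1,1,1,1,5,…,1,1,34] (ℓ=16, even), read p_15/q_15
a_0=17:  p_0=17·1+0=17,  q_0=17·0+1=1
a_1=1:  p_1=1·17+1=18,  q_1=1·1+0=1
…
a_3=1:  p_3=1·35+18=53,  q_3=1·2+1=3
…
a_6=3:  p_6=3·493+88=1567,  q_6=3·28+5=89
…
a_9=1:  p_9=1·5687+2060=7747,  q_9=1·323+117=440
a_10=3:  p_10=3·7747+5687=28928,  q_10=3·440+323=1643
a_11=5:  p_11=5·28928+7747=152387,  q_11=5·1643+440=8655
a_12=1:  p_12=1·152387+28928=181315,  q_12=1·8655+1643=10298
a_13=1:  p_13=1·181315+152387=333702,  q_13=1·10298+8655=18953
a_14=1:  p_14=1·333702+181315=515017,  q_14=1·18953+10298=29251
a_15=1:  p_15=1·515017+333702=848719,  q_15=1·29251+18953=48204
fundamental: x₁=848719, y₁=48204  (since 720323940961 − 310·2323625616 = 1)
n=2: (848719,48204)∘(848719,48204) = (848719·848719+310·48204·48204, 848719·48204+48204·848719) = (1440647881921,81823301352)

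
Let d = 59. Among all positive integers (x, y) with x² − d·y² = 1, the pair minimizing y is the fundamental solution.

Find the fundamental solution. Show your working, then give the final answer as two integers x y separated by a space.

d=59: √d = [7; 1,2,7,2,1,14] (ℓ=6, even), read p_5/q_5
k=0  a_k=7  p_k/q_k = 7/1
k=1  a_k=1  p_k/q_k = 8/1
…
k=3  a_k=7  p_k/q_k = 169/22
k=4  a_k=2  p_k/q_k = 361/47
k=5  a_k=1  p_k/q_k = 530/69
fundamental: x₁=530, y₁=69  (since 280900 − 59·4761 = 1)

530 69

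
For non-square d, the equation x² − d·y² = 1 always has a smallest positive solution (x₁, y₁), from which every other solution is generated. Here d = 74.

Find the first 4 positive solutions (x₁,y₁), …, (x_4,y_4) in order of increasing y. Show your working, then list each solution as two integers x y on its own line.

[8; 1,1,1,1,16] for √74; ℓ=5 ⇒ convergent index 9
a_0=8:  p_0=8·1+0=8,  q_0=8·0+1=1
…
a_4=1:  p_4=1·26+17=43,  q_4=1·3+2=5
a_5=16:  p_5=16·43+26=714,  q_5=16·5+3=83
…
a_8=1:  p_8=1·1471+757=2228,  q_8=1·171+88=259
a_9=1:  p_9=1·2228+1471=3699,  q_9=1·259+171=430
(x₁, y₁) = (3699, 430);  3699² − 74·430² = 1 ✓
k=2:  x_2 = 3699·3699+74·430·430 = 27365201,  y_2 = 3699·430+430·3699 = 3181140
k=3:  x_3 = 3699·27365201+74·430·3181140 = 202447753299,  y_3 = 3699·3181140+430·27365201 = 23534073290
k=4:  x_4 = 3699·202447753299+74·430·23534073290 = 1497708451540801,  y_4 = 3699·23534073290+430·202447753299 = 174105071018280

3699 430
27365201 3181140
202447753299 23534073290
1497708451540801 174105071018280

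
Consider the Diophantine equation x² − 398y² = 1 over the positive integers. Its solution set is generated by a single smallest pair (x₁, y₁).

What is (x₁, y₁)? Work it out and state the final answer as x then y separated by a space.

399 20

[19; 1,18,1,38] for √398; ℓ=4 ⇒ convergent index 3
k=0  a_k=19  p_k/q_k = 19/1
k=1  a_k=1  p_k/q_k = 20/1
k=2  a_k=18  p_k/q_k = 379/19
k=3  a_k=1  p_k/q_k = 399/20
fundamental: x₁=399, y₁=20  (since 159201 − 398·400 = 1)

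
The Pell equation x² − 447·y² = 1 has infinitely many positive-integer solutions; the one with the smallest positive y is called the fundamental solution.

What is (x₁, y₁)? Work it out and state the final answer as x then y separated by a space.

148 7

√447 = [21; 7,42, …], period ℓ=2 (even) → k=1
step 0: (21, 1)  from 21·(1,0) + (0,1)
step 1: (148, 7)  from 7·(21,1) + (1,0)
fundamental: x₁=148, y₁=7  (since 21904 − 447·49 = 1)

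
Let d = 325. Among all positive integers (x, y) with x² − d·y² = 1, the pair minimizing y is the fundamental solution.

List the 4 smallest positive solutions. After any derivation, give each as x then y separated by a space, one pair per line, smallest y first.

[18; 36] for √325; ℓ=1 ⇒ convergent index 1
k=0  a_k=18  p_k/q_k = 18/1
k=1  a_k=36  p_k/q_k = 649/36
fundamental: x₁=649, y₁=36  (since 421201 − 325·1296 = 1)
n=2: (649,36)∘(649,36) = (649·649+325·36·36, 649·36+36·649) = (842401,46728)
n=3: (842401,46728)∘(649,36) = (649·842401+325·36·46728, 649·46728+36·842401) = (1093435849,60652908)
n=4: (1093435849,60652908)∘(649,36) = (649·1093435849+325·36·60652908, 649·60652908+36·1093435849) = (1419278889601,78727427856)

649 36
842401 46728
1093435849 60652908
1419278889601 78727427856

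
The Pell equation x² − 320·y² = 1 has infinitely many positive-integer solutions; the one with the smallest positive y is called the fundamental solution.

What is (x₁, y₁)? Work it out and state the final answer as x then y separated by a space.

[17; 1,7,1,34] for √320; ℓ=4 ⇒ convergent index 3
i=0: a=17 ⇒ p=17, q=1
…
i=2: a=7 ⇒ p=143, q=8
i=3: a=1 ⇒ p=161, q=9
→ (161, 9).  Check: 161²=25921, 320·9²=25920, difference 1.

161 9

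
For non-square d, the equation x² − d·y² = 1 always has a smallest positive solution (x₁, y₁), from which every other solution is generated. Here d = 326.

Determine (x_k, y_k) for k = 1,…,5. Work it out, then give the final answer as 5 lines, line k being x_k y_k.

[18; 18,36] for √326; ℓ=2 ⇒ convergent index 1
a_0=18:  p_0=18·1+0=18,  q_0=18·0+1=1
a_1=18:  p_1=18·18+1=325,  q_1=18·1+0=18
(x₁, y₁) = (325, 18);  325² − 326·18² = 1 ✓
(325+18√326)^2 = 211249 + 11700√326
(325+18√326)^3 = 137311525 + 7604982√326
(325+18√326)^4 = 89252280001 + 4943226600√326
(325+18√326)^5 = 58013844689125 + 3213089685018√326

325 18
211249 11700
137311525 7604982
89252280001 4943226600
58013844689125 3213089685018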